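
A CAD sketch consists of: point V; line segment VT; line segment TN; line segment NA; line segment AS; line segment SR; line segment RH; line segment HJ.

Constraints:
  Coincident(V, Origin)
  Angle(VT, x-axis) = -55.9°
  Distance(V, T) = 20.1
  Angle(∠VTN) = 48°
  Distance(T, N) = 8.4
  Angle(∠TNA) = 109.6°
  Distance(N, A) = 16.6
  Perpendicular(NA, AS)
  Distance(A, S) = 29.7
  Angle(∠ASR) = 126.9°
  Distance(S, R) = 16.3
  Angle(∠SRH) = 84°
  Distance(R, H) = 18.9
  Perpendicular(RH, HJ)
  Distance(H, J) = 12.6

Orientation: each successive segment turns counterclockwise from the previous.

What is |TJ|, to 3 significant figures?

11.6

V is at the origin; VT runs at -55.9° with length 20.1, so T = (11.3, -16.6). ∠VTN = 48.0° gives TN at 76.1° from the x-axis; with |TN| = 8.4, N = (13.3, -8.49). ∠TNA = 109.6° gives NA at 146° from the x-axis; with |NA| = 16.6, A = (-0.556, 0.672). NA is perpendicular to AS, so AS runs at -124°; with |AS| = 29.7, S = (-16.9, -24.1). ∠ASR = 126.9° gives SR at -70.4° from the x-axis; with |SR| = 16.3, R = (-11.5, -39.4). ∠SRH = 84.0° gives RH at 25.6° from the x-axis; with |RH| = 18.9, H = (5.56, -31.3). RH is perpendicular to HJ, so HJ runs at 116°; with |HJ| = 12.6, J = (0.120, -19.9). Then |TJ| = |J − T| = 11.6.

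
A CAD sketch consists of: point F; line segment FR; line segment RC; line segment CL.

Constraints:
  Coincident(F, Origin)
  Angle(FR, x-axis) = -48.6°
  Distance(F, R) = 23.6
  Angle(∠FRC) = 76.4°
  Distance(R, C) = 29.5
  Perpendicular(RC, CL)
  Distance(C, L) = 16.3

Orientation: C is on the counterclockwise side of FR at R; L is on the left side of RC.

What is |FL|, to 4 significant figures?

24.85

F is at the origin; FR runs at -48.6° with length 23.6, so R = 23.6·(cos -48.6°, sin -48.6°) = (15.61, -17.70). ∠FRC = 76.4°, so RC runs at -48.6° + (180° − 76.4°) = 55.00° from the x-axis; with |RC| = 29.5, C = R + 29.5·(cos 55.00°, sin 55.00°) = (32.53, 6.462). RC is perpendicular to CL; with |CL| = 16.3 on the left of RC, L = C + 16.3·(-0.8192, 0.5736) = (19.18, 15.81). Then |FL| = |L − F| = 24.85.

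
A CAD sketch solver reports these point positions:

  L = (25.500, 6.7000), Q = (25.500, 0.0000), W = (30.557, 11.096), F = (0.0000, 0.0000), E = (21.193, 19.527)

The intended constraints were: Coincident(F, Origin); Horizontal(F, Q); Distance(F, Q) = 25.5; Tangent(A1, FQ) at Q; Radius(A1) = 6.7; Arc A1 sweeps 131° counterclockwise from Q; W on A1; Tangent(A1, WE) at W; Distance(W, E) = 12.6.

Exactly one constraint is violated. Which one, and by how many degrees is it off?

Tangent(A1, WE) at W — off by 7.00°.

F = (0.00, 0.00) ✓; F.y = 0.00, Q.y = 0.00 ✓; |FQ| = 25.50 ✓; ∠(LQ, QF) = 90.00° ✓; |LQ| = 6.700 ✓; bearing(L→W) − bearing(L→Q) = 131.0° ✓; |LW| = 6.701 ✓; ∠(LW, WE) = 83.00° ✗; |WE| = 12.60 ✓.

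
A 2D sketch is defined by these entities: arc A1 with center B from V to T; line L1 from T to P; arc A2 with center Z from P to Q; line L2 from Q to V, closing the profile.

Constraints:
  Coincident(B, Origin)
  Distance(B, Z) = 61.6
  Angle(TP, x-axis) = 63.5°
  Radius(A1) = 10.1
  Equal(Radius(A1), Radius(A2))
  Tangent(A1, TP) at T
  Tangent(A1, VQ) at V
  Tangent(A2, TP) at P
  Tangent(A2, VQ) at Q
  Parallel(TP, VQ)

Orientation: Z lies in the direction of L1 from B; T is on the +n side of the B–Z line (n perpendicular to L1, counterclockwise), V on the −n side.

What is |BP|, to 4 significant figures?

62.42

The slot axis is L1's direction at 63.5°, so u = (cos 63.5°, sin 63.5°) = (0.4462, 0.8949) and n = (−sin 63.5°, cos 63.5°) = (-0.8949, 0.4462). B is at the origin and Z lies 61.6 along u from B, so Z = 61.6·u = (27.49, 55.13). Tangency of A1 to both parallel lines with radius 10.1 puts T and V at B ± 10.1·n: T = (-9.039, 4.507), V = (9.039, -4.507). Equal radii place P and Q the same way about Z: P = Z + 10.1·n = (18.45, 59.63), Q = Z − 10.1·n = (36.52, 50.62). Then |BP| = |P − B| = 62.42.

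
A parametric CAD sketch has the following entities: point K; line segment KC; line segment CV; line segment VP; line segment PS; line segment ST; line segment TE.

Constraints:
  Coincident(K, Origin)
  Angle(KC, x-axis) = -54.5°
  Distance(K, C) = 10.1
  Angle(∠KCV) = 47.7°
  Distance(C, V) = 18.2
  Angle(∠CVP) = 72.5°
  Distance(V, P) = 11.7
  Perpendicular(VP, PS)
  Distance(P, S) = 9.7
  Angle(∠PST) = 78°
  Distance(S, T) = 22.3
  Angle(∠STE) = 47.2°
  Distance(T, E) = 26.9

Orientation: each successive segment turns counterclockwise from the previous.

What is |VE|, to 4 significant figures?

15.81

K is at the origin; KC runs at -54.5° with length 10.1, so C = (5.865, -8.223). ∠KCV = 47.7° gives CV at 77.80° from the x-axis; with |CV| = 18.2, V = (9.711, 9.566). ∠CVP = 72.5° gives VP at -174.7° from the x-axis; with |VP| = 11.7, P = (-1.939, 8.486). VP ⟂ PS, so PS runs at -84.70°; with |PS| = 9.7, S = (-1.043, -1.173). ∠PST = 78.0° gives ST at 17.30° from the x-axis; with |ST| = 22.3, T = (20.25, 5.459). ∠STE = 47.2° gives TE at 150.1° from the x-axis; with |TE| = 26.9, E = (-3.071, 18.87). Then |VE| = |E − V| = 15.81.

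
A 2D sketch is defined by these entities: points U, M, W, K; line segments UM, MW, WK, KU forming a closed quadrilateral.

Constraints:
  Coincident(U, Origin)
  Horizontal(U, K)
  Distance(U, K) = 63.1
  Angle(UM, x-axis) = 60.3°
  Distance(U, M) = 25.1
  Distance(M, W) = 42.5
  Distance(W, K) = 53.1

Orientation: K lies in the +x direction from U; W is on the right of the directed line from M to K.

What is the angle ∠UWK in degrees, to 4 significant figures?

101.6°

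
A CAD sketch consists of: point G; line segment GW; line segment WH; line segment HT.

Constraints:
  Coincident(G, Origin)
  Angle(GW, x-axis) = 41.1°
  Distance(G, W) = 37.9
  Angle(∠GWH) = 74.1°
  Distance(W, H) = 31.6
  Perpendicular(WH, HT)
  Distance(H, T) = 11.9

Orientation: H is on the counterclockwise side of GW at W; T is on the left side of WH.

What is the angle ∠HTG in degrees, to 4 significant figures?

139.2°

G is at the origin; GW runs at 41.1° with length 37.9, so W = 37.9·(cos 41.1°, sin 41.1°) = (28.56, 24.91). ∠GWH = 74.1°, so WH runs at 41.1° + (180° − 74.1°) = 147.0° from the x-axis; with |WH| = 31.6, H = W + 31.6·(cos 147.0°, sin 147.0°) = (2.058, 42.13). WH is perpendicular to HT; with |HT| = 11.9 on the left of WH, T = H + 11.9·(-0.5446, -0.8387) = (-4.423, 32.14). Then cos ∠HTG = TH·TG / (|TH||TG|), giving 139.2°.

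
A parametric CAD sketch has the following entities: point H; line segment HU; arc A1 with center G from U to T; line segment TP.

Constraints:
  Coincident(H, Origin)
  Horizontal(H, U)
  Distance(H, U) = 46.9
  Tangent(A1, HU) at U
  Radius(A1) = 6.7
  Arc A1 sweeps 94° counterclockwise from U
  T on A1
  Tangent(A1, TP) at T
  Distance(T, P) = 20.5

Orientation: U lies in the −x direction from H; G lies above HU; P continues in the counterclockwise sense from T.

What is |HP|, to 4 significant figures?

49.97

H is at the origin; HU is horizontal with |HU| = 46.9 and U on the −x side, so U = (-46.90, 0.000). Tangency of A1 to HU means the radius GU is perpendicular to HU, so G = U + (0, 6.7) = (-46.90, 6.700). On A1, U sits at bearing -90° from G; a 94° counterclockwise sweep puts T at bearing 4°, so T = G + 6.7·(cos 4°, sin 4°) = (-40.22, 7.167). The tangent condition forces GT to be normal to TP, so TP runs along (−sin 4°, cos 4°); with |TP| = 20.5, P = (-41.65, 27.62). Then |HP| = |P − H| = 49.97.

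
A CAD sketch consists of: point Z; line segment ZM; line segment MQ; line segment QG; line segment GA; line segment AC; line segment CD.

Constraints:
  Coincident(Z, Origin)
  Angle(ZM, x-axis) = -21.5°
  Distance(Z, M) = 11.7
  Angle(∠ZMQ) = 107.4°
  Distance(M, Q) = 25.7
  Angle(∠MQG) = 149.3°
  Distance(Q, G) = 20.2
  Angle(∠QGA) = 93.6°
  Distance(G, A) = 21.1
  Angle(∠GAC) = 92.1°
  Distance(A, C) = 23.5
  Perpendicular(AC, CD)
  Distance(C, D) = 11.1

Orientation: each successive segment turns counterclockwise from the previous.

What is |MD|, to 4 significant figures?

19.15

∠GAC = 92.1° gives AC at -103.9° from the x-axis; with |AC| = 23.5, C = (3.606, 17.21). The perpendicularity gives CD at right angles to AC, so CD runs at -13.90°; with |CD| = 11.1, D = (14.38, 14.54). Then |MD| = |D − M| = 19.15.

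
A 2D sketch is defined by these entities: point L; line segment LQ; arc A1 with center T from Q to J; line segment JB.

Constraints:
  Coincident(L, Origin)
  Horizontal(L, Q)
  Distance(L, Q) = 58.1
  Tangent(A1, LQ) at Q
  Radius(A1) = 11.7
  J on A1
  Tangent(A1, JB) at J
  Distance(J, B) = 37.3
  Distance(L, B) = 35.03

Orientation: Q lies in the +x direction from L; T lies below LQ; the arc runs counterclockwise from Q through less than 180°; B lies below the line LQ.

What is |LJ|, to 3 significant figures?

50.6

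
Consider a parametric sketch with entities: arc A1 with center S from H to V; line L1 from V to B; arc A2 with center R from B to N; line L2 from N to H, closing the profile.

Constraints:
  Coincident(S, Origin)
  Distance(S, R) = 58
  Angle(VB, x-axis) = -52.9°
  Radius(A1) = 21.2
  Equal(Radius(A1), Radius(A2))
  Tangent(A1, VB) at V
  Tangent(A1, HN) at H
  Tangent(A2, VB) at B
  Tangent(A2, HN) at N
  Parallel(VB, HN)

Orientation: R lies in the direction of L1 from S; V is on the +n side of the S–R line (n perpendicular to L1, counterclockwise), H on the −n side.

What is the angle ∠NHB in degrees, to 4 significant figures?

36.17°

The slot axis is L1's direction at -52.9°, so u = (cos -52.9°, sin -52.9°) = (0.6032, -0.7976) and n = (−sin -52.9°, cos -52.9°) = (0.7976, 0.6032). S is at the origin and R lies 58.0 along u from S, so R = 58.0·u = (34.99, -46.26). Tangency of A1 to both parallel lines with radius 21.2 puts V and H at S ± 21.2·n: V = (16.91, 12.79), H = (-16.91, -12.79). Equal radii place B and N the same way about R: B = R + 21.2·n = (51.89, -33.47), N = R − 21.2·n = (18.08, -59.05). Then cos ∠NHB = HN·HB / (|HN||HB|), giving 36.17°.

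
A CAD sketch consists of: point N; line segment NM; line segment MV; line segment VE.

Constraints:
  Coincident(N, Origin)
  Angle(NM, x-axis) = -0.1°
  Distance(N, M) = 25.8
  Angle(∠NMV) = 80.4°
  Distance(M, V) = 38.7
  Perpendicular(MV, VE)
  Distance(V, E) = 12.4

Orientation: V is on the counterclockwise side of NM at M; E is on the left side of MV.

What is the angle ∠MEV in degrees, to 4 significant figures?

72.23°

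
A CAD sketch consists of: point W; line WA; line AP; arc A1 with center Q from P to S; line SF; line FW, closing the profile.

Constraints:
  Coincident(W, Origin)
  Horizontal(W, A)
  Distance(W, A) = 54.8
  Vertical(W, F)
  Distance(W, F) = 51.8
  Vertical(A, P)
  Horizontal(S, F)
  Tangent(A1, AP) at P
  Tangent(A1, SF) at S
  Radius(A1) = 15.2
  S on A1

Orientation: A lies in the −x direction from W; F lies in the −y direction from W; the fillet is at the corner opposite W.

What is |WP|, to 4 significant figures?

65.90

W is at the origin; WA is horizontal with |WA| = 54.8 and A on the −x side, so A = (-54.80, 0.000). W and F share the same x with |WF| = 51.8 and F on the −y side, so F = (0.000, -51.80). The virtual corner opposite W is at (-54.80, -51.80). The tangent condition forces QP to be normal to AP and tangency of A1 to SF means the radius QS is perpendicular to SF, with radius 15.2, so the center Q sits 15.2 in from both sides at Q = (-39.60, -36.60). That places the tangent points at P = (-54.80, -36.60) on AP and S = (-39.60, -51.80) on SF. Then |WP| = |P − W| = 65.90.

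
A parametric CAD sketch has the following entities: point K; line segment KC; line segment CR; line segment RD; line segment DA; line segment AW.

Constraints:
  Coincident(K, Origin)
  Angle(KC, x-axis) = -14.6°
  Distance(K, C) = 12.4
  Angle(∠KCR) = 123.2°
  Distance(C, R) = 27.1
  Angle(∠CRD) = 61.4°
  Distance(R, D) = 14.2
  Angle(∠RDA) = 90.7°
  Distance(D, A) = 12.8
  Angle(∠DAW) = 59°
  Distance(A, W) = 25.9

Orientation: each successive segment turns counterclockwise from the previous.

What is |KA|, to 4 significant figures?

16.25

K is at the origin; KC runs at -14.6° with length 12.4, so C = (12.00, -3.126). ∠KCR = 123.2° gives CR at 42.20° from the x-axis; with |CR| = 27.1, R = (32.08, 15.08). ∠CRD = 61.4° gives RD at 160.8° from the x-axis; with |RD| = 14.2, D = (18.67, 19.75). ∠RDA = 90.7° gives DA at -109.9° from the x-axis; with |DA| = 12.8, A = (14.31, 7.712). Then |KA| = |A − K| = 16.25.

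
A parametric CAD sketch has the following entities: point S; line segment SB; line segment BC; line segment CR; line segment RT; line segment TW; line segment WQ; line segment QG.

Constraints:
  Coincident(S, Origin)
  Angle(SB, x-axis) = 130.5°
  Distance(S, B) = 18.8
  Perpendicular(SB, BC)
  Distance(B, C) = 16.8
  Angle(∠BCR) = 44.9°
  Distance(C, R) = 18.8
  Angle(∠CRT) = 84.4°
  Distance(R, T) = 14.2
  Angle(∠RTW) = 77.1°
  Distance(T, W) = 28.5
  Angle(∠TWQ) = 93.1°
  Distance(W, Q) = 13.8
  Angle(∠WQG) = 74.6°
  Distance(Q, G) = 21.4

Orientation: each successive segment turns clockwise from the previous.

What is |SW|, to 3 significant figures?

35.4

S is at the origin; SB runs at 130.5° with length 18.8, so B = (-12.2, 14.3). SB is perpendicular to BC, so BC runs at 40.5°; with |BC| = 16.8, C = (0.565, 25.2). ∠BCR = 44.9° gives CR at -94.6° from the x-axis; with |CR| = 18.8, R = (-0.943, 6.47). ∠CRT = 84.4° gives RT at 170° from the x-axis; with |RT| = 14.2, T = (-14.9, 8.98). ∠RTW = 77.1° gives TW at 66.9° from the x-axis; with |TW| = 28.5, W = (-3.74, 35.2). Then |SW| = |W − S| = 35.4.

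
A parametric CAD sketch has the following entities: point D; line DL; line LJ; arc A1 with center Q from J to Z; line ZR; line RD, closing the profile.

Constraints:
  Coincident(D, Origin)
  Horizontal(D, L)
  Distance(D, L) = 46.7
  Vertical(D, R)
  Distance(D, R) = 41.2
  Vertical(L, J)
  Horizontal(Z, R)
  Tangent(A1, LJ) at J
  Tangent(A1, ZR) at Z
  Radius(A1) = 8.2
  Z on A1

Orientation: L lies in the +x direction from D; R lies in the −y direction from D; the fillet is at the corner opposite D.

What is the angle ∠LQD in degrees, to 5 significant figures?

63.353°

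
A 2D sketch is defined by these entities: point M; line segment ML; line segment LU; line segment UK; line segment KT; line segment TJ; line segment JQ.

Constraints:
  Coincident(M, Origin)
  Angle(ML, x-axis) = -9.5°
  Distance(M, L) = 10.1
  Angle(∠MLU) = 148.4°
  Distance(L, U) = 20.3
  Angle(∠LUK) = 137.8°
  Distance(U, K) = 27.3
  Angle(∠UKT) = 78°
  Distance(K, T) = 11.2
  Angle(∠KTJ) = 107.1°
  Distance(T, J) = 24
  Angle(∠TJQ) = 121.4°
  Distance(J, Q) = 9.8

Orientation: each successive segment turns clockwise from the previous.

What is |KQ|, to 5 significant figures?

32.484

∠KTJ = 107.1° gives TJ at 101.80° from the x-axis; with |TJ| = 24.0, J = (12.384, -17.598). ∠TJQ = 121.4° gives JQ at 43.200° from the x-axis; with |JQ| = 9.8, Q = (19.528, -10.889). Then |KQ| = |Q − K| = 32.484.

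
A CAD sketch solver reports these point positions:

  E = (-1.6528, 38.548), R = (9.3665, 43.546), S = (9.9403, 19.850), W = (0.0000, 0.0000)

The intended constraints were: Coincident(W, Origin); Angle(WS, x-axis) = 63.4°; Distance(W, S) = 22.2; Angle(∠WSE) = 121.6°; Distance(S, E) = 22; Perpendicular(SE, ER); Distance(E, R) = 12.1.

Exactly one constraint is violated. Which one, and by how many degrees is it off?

Perpendicular(SE, ER) — off by 7.40°.

W = (0.00, 0.00) ✓; WS at 63.40° ✓; |WS| = 22.20 ✓; ∠WSE = 121.6° ✓; |SE| = 22.00 ✓; ∠(SE, ER) = 97.40° ✗; |ER| = 12.10 ✓.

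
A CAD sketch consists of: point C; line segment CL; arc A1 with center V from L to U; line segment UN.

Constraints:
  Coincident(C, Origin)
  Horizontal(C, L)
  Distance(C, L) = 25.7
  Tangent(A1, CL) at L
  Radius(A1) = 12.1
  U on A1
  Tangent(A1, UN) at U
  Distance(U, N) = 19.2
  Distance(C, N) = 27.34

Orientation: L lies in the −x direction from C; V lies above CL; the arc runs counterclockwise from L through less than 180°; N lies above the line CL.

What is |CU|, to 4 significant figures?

16.41

Checks: |VU| = 12.10 ✓; ∠(VU, UN) = 90.00° ✓; |UN| = 19.20 ✓; |CN| = 27.34 ✓.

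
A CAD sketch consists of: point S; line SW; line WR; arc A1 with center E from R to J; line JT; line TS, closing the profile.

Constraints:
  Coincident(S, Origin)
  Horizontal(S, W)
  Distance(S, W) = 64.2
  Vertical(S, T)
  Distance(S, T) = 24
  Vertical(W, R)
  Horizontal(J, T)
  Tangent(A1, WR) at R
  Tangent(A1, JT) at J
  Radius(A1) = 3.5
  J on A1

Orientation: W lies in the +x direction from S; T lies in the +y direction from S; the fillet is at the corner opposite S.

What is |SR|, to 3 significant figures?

67.4

S is at the origin; S and W share the same y with |SW| = 64.2 and W on the +x side, so W = (64.2, 0.00). S and T share the same x with |ST| = 24.0 and T on the +y side, so T = (0.00, 24.0). The virtual corner opposite S is at (64.2, 24.0). Since A1 is tangent to WR there, ER ⟂ WR and the tangent condition forces EJ to be normal to JT, with radius 3.5, so the center E sits 3.5 in from both sides at E = (60.7, 20.5). That places the tangent points at R = (64.2, 20.5) on WR and J = (60.7, 24.0) on JT. Then |SR| = |R − S| = 67.4.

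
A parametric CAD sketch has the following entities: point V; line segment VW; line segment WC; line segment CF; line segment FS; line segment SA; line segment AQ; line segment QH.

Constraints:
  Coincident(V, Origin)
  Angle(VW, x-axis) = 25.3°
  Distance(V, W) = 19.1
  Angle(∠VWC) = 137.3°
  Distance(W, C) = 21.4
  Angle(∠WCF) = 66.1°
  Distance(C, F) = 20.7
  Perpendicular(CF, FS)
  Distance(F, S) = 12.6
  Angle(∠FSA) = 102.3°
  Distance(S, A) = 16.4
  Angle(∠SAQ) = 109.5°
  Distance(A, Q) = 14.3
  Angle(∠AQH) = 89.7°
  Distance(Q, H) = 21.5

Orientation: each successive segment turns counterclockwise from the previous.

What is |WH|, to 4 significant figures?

27.71

V is at the origin; VW runs at 25.3° with length 19.1, so W = (17.27, 8.163). ∠VWC = 137.3° gives WC at 68.00° from the x-axis; with |WC| = 21.4, C = (25.28, 28.00). ∠WCF = 66.1° gives CF at -178.1° from the x-axis; with |CF| = 20.7, F = (4.596, 27.32). CF is perpendicular to FS, so FS runs at -88.10°; with |FS| = 12.6, S = (5.014, 14.72). ∠FSA = 102.3° gives SA at -10.40° from the x-axis; with |SA| = 16.4, A = (21.14, 11.76). ∠SAQ = 109.5° gives AQ at 60.10° from the x-axis; with |AQ| = 14.3, Q = (28.27, 24.16). ∠AQH = 89.7° gives QH at 150.4° from the x-axis; with |QH| = 21.5, H = (9.578, 34.78). Then |WH| = |H − W| = 27.71.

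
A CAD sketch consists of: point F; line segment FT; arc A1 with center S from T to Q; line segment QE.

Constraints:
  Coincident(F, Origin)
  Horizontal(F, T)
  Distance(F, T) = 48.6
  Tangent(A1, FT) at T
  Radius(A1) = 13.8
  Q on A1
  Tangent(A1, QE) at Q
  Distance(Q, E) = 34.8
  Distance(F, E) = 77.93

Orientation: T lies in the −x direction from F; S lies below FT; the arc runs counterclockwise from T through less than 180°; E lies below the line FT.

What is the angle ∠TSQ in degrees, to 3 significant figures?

93.4°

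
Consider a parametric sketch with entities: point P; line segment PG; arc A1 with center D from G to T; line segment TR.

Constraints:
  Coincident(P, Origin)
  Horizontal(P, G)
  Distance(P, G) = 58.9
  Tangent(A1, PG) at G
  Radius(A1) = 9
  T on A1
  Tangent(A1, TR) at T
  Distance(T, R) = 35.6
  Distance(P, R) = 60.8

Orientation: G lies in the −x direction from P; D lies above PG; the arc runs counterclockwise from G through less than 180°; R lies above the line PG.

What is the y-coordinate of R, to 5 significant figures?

42.379

Checks: ∠(DG, GP) = 90.00° ✓; |DG| = 9.000 ✓; |DT| = 9.000 ✓; ∠(DT, TR) = 90.00° ✓; |TR| = 35.60 ✓; |PR| = 60.80 ✓.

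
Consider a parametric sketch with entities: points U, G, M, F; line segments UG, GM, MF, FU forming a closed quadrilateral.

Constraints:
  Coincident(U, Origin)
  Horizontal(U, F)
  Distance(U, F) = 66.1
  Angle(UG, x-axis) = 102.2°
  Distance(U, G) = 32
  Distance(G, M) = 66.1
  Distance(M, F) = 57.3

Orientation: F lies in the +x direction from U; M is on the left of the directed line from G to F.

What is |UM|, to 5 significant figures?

78.219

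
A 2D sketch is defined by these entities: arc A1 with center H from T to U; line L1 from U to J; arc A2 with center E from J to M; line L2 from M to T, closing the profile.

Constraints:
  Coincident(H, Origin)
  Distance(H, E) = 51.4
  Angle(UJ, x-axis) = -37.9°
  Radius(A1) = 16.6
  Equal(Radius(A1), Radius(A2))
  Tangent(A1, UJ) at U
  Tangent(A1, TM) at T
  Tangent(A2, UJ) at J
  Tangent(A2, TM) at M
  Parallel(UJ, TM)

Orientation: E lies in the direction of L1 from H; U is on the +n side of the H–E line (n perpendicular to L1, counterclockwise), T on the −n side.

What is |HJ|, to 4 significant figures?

54.01

The slot axis is L1's direction at -37.9°, so u = (cos -37.9°, sin -37.9°) = (0.7891, -0.6143) and n = (−sin -37.9°, cos -37.9°) = (0.6143, 0.7891). H is at the origin and E lies 51.4 along u from H, so E = 51.4·u = (40.56, -31.57). Tangency of A1 to both parallel lines with radius 16.6 puts U and T at H ± 16.6·n: U = (10.20, 13.10), T = (-10.20, -13.10). Equal radii place J and M the same way about E: J = E + 16.6·n = (50.76, -18.48), M = E − 16.6·n = (30.36, -44.67). Then |HJ| = |J − H| = 54.01.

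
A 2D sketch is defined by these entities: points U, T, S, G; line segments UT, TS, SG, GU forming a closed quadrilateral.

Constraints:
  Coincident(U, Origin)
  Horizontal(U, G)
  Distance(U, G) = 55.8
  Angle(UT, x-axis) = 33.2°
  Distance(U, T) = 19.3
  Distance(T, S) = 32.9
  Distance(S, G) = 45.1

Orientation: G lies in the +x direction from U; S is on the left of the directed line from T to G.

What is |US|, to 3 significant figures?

50.9

Checks: |TS| = 32.90 ✓; |SG| = 45.10 ✓.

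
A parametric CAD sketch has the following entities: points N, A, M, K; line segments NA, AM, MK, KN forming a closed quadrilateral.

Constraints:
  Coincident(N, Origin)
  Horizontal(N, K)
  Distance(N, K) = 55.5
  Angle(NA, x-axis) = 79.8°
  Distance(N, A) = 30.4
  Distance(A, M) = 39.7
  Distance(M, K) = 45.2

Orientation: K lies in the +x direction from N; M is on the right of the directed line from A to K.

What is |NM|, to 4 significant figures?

14.64

N is at the origin; N and K share the same y with |NK| = 55.5 and K in +x, so K = (55.5, 0). NA runs at 79.8° with |NA| = 30.4, so A = (5.383, 29.92). M is determined by |AM| = 39.7 and |MK| = 45.2 together: it lies at the intersection of circle(A, 39.7) and circle(K, 45.2). With |AK| = 58.37, the foot of the radical line on AK is 25.18 from A and the perpendicular offset is √(39.7² − 25.18²) = 30.69. Taking the right-of-AK solution: M = (11.28, -9.341).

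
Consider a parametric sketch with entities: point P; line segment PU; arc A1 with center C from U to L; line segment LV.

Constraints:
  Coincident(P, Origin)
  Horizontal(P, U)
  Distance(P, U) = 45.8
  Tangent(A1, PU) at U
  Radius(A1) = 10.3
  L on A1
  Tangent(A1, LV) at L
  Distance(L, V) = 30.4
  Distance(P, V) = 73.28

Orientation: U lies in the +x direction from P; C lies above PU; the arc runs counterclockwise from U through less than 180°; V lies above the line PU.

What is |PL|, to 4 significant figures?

56.35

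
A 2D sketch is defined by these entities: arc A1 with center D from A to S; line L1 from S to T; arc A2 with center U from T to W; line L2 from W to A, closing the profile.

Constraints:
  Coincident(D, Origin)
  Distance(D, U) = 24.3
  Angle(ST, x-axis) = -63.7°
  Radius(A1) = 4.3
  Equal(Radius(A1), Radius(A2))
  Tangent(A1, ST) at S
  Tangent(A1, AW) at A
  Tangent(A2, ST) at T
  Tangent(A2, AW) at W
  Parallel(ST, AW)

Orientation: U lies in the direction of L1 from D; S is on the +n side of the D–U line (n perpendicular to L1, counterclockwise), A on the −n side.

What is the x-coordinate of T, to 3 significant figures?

14.6

The slot axis is L1's direction at -63.7°, so u = (cos -63.7°, sin -63.7°) = (0.443, -0.896) and n = (−sin -63.7°, cos -63.7°) = (0.896, 0.443). D is at the origin and U lies 24.3 along u from D, so U = 24.3·u = (10.8, -21.8). Tangency of A1 to both parallel lines with radius 4.3 puts S and A at D ± 4.3·n: S = (3.85, 1.91), A = (-3.85, -1.91). Equal radii place T and W the same way about U: T = U + 4.3·n = (14.6, -19.9), W = U − 4.3·n = (6.91, -23.7). So T.x = 14.6.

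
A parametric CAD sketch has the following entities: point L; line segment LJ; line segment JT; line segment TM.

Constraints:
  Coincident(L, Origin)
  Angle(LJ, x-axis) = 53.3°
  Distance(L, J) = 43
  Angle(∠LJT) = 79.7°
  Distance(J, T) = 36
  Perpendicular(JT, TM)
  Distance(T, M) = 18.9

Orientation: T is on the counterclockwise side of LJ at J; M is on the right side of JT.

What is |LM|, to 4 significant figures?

67.44

∠LJT = 79.7°, so JT runs at 53.3° + (180° − 79.7°) = 153.6° from the x-axis; with |JT| = 36.0, T = J + 36.0·(cos 153.6°, sin 153.6°) = (-6.548, 50.48). JT ⟂ TM; with |TM| = 18.9 on the right of JT, M = T + 18.9·(0.4446, 0.8957) = (1.856, 67.41). Then |LM| = |M − L| = 67.44.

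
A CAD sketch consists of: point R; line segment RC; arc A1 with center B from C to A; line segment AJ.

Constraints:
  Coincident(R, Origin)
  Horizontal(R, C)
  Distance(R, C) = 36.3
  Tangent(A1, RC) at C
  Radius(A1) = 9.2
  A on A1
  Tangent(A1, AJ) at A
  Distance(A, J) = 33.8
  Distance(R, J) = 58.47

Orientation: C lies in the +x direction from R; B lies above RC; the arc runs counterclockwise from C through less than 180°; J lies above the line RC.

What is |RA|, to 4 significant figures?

46.64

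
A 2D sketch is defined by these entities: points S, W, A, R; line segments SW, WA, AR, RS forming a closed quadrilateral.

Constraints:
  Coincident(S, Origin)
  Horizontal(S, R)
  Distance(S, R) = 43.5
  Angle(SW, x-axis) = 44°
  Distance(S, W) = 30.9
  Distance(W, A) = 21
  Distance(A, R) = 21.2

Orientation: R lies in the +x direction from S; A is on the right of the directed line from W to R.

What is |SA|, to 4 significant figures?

22.31

S is at the origin; SR is horizontal with |SR| = 43.5 and R in +x, so R = (43.5, 0). SW runs at 44.0° with |SW| = 30.9, so W = (22.23, 21.46). A is determined by |WA| = 21.0 and |AR| = 21.2 together: it lies at the intersection of circle(W, 21.0) and circle(R, 21.2). With |WR| = 30.22, the foot of the radical line on WR is 14.97 from W and the perpendicular offset is √(21.0² − 14.97²) = 14.73. Taking the right-of-WR solution: A = (22.31, 0.4651).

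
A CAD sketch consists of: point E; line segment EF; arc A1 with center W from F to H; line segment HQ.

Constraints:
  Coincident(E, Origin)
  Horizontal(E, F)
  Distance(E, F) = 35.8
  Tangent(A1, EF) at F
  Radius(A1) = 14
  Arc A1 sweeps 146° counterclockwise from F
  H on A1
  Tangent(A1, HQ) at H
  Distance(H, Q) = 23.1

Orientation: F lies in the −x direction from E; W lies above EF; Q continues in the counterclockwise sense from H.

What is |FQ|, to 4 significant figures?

40.15

E is at the origin; EF is horizontal with |EF| = 35.8 and F on the −x side, so F = (-35.80, 0.000). The tangent condition forces WF to be normal to EF, so W = F + (0, 14) = (-35.80, 14.00). On A1, F sits at bearing -90° from W; a 146° counterclockwise sweep puts H at bearing 56°, so H = W + 14.0·(cos 56°, sin 56°) = (-27.97, 25.61). A1 meets HQ tangentially, so WH is at right angles to HQ, so HQ runs along (−sin 56°, cos 56°); with |HQ| = 23.1, Q = (-47.12, 38.52). Then |FQ| = |Q − F| = 40.15.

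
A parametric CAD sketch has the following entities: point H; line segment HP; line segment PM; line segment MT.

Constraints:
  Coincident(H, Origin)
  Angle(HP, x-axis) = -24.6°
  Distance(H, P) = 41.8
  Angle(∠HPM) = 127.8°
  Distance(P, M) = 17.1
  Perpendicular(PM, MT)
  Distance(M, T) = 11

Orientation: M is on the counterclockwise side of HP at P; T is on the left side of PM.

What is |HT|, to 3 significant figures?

48.1

∠HPM = 127.8°, so PM runs at -24.6° + (180° − 127.8°) = 27.6° from the x-axis; with |PM| = 17.1, M = P + 17.1·(cos 27.6°, sin 27.6°) = (53.2, -9.48). PM is perpendicular to MT; with |MT| = 11.0 on the left of PM, T = M + 11.0·(-0.463, 0.886) = (48.1, 0.270). Then |HT| = |T − H| = 48.1.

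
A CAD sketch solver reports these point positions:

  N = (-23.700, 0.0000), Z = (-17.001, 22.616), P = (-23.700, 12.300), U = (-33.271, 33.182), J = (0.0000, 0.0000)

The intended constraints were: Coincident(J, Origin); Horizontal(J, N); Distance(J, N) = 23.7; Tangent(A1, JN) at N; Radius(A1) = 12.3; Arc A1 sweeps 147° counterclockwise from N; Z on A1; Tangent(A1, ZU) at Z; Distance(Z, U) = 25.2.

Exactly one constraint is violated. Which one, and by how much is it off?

Distance(Z, U) = 25.2 — off by 5.80.

J = (0.00, 0.00) ✓; J.y = 0.00, N.y = 0.00 ✓; |JN| = 23.70 ✓; ∠(PN, NJ) = 90.00° ✓; |PN| = 12.30 ✓; bearing(P→Z) − bearing(P→N) = 147.0° ✓; |PZ| = 12.30 ✓; ∠(PZ, ZU) = 90.00° ✓; |ZU| = 19.40 ✗.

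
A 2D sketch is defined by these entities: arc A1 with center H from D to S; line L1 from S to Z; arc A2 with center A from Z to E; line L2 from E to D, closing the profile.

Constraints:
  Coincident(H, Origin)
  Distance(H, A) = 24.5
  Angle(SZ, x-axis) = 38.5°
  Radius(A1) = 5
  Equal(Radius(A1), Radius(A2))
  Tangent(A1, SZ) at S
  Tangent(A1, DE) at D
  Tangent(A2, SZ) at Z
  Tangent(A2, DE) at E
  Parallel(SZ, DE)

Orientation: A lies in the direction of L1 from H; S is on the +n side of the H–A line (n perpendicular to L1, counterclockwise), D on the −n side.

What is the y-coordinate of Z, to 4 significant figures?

19.16

Tangency of A1 to both parallel lines with radius 5.0 puts S and D at H ± 5.0·n: S = (-3.113, 3.913), D = (3.113, -3.913). Equal radii place Z and E the same way about A: Z = A + 5.0·n = (16.06, 19.16), E = A − 5.0·n = (22.29, 11.34). So Z.y = 19.16.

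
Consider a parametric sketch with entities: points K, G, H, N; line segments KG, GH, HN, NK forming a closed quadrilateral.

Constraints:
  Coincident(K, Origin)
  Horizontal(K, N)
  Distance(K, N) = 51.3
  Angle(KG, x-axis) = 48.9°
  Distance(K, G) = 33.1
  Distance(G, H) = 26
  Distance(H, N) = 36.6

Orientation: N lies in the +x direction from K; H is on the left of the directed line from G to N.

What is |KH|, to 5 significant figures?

57.880

Checks: K.y = 0.00, N.y = 0.00 ✓; |GH| = 26.00 ✓; |HN| = 36.60 ✓.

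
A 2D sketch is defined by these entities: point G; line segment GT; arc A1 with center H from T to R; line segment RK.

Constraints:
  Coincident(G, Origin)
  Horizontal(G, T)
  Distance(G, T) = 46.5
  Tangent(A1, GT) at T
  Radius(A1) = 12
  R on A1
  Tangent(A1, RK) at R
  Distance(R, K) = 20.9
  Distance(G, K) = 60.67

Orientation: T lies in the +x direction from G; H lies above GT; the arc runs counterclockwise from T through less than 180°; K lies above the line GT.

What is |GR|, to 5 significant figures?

59.883

G is at the origin; GT is horizontal with |GT| = 46.5 and T on the +x side, so T = (46.500, 0.0000). A1 meets GT tangentially, so HT is at right angles to GT, so H = T + (0, 12) = (46.500, 12.000). Since HR ⟂ RK (tangency), |HK| = √(12.0² + 20.9²) = 24.100 regardless of where R sits on A1. So K lies on both circle(G, 60.67) and circle(H, 24.100); the above-GT intersection is K = (48.846, 35.986). R is the foot of the tangent from K: R = (57.439, 16.934).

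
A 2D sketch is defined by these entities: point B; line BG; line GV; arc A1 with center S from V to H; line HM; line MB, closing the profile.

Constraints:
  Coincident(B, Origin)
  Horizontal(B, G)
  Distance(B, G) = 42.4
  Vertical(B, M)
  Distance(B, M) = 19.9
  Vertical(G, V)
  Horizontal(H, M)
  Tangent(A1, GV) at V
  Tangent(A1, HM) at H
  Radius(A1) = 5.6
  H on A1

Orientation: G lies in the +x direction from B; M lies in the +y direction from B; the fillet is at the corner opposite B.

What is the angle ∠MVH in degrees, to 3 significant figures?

37.5°

The virtual corner opposite B is at (42.4, 19.9). Tangency of A1 to GV means the radius SV is perpendicular to GV and since A1 is tangent to HM there, SH ⟂ HM, with radius 5.6, so the center S sits 5.6 in from both sides at S = (36.8, 14.3). That places the tangent points at V = (42.4, 14.3) on GV and H = (36.8, 19.9) on HM. Then cos ∠MVH = VM·VH / (|VM||VH|), giving 37.5°.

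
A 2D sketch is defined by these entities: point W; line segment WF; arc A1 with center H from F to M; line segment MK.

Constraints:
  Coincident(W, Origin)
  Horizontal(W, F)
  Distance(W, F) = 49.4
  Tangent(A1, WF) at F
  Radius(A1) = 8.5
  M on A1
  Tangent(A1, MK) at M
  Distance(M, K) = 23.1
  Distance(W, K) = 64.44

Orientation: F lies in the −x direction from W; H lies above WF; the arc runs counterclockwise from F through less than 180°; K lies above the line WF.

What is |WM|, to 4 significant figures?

44.52

W is at the origin; W and F share the same y with |WF| = 49.4 and F on the −x side, so F = (-49.40, 0.000). A1 meets WF tangentially, so HF is at right angles to WF, so H = F + (0, 8.5) = (-49.40, 8.500). Since HM ⟂ MK (tangency), |HK| = √(8.5² + 23.1²) = 24.61 regardless of where M sits on A1. So K lies on both circle(W, 64.44) and circle(H, 24.61); the above-WF intersection is K = (-55.78, 32.27). M is the foot of the tangent from K: M = (-42.46, 13.40).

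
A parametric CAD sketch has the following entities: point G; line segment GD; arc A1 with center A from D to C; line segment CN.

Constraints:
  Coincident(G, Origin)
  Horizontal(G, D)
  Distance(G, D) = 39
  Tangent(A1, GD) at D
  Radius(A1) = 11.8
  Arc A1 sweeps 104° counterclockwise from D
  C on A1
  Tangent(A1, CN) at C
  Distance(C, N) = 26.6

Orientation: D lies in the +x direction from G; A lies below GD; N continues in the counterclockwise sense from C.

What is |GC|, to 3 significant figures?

31.2

The tangent condition forces AD to be normal to GD, so A = D + (0, -11.8) = (39.0, -11.8). On A1, D sits at bearing 90° from A; a 104° counterclockwise sweep puts C at bearing 194°, so C = A + 11.8·(cos 194°, sin 194°) = (27.6, -14.7). Then |GC| = |C − G| = 31.2.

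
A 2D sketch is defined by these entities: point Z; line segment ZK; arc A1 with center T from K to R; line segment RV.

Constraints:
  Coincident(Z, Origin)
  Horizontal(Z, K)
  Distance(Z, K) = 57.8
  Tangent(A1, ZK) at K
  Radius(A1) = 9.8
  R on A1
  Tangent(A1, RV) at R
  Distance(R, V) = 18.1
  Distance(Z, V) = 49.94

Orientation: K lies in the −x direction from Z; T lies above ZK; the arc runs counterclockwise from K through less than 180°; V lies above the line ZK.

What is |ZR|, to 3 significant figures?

48.9

Z is at the origin; ZK is horizontal with |ZK| = 57.8 and K on the −x side, so K = (-57.8, 0.00). Tangency of A1 to ZK means the radius TK is perpendicular to ZK, so T = K + (0, 9.8) = (-57.8, 9.80). Since TR ⟂ RV (tangency), |TV| = √(9.8² + 18.1²) = 20.6 regardless of where R sits on A1. So V lies on both circle(Z, 49.94) and circle(T, 20.6); the above-ZK intersection is V = (-43.5, 24.6). R is the foot of the tangent from V: R = (-48.4, 7.15).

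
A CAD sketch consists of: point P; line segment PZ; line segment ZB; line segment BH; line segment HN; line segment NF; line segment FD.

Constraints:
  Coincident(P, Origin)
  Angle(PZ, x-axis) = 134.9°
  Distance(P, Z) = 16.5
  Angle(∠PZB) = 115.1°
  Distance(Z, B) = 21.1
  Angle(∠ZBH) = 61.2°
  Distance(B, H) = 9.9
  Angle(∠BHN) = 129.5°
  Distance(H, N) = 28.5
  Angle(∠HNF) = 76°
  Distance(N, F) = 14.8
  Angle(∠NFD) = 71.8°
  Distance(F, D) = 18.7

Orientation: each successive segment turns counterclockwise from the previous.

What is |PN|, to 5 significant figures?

4.7751

P is at the origin; PZ runs at 134.9° with length 16.5, so Z = (-11.647, 11.688). ∠PZB = 115.1° gives ZB at -160.20° from the x-axis; with |ZB| = 21.1, B = (-31.499, 4.5402). ∠ZBH = 61.2° gives BH at -41.400° from the x-axis; with |BH| = 9.9, H = (-24.073, -2.0068). ∠BHN = 129.5° gives HN at 9.1000° from the x-axis; with |HN| = 28.5, N = (4.0679, 2.5008). Then |PN| = |N − P| = 4.7751.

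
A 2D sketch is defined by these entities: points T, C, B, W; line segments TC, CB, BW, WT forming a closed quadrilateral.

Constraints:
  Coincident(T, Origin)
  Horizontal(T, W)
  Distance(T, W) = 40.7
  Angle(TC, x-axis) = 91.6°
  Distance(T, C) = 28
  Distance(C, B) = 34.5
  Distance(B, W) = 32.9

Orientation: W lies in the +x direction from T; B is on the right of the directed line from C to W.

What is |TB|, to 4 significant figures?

9.797

T is at the origin; T and W share the same y with |TW| = 40.7 and W in +x, so W = (40.7, 0). TC runs at 91.6° with |TC| = 28.0, so C = (-0.7818, 27.99). B is determined by |CB| = 34.5 and |BW| = 32.9 together: it lies at the intersection of circle(C, 34.5) and circle(W, 32.9). With |CW| = 50.04, the foot of the radical line on CW is 26.10 from C and the perpendicular offset is √(34.5² − 26.10²) = 22.56. Taking the right-of-CW solution: B = (8.232, -5.313).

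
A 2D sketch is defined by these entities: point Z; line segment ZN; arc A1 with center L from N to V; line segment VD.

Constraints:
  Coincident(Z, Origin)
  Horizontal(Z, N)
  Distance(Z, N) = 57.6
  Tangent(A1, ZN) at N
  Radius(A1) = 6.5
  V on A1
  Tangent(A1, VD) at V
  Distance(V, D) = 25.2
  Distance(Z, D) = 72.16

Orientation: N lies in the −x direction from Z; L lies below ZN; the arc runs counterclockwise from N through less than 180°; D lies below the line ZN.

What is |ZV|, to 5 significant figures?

64.404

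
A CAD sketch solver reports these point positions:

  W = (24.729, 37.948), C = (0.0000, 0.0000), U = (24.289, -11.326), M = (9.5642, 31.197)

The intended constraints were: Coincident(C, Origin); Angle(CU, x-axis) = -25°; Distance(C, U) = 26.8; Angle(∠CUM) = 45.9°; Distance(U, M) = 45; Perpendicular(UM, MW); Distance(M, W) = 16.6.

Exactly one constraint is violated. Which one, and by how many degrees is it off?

Perpendicular(UM, MW) — off by 4.90°.

C = (0.00, 0.00) ✓; CU at -25.00° ✓; |CU| = 26.80 ✓; ∠CUM = 45.90° ✓; |UM| = 45.00 ✓; ∠(UM, MW) = 85.10° ✗; |MW| = 16.60 ✓.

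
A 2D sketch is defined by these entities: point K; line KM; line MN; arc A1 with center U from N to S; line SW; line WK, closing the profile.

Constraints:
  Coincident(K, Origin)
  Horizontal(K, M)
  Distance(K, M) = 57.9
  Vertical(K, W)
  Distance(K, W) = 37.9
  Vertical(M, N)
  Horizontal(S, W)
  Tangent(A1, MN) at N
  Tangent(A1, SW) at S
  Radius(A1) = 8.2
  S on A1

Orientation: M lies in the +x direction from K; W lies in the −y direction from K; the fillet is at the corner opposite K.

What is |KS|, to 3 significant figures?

62.5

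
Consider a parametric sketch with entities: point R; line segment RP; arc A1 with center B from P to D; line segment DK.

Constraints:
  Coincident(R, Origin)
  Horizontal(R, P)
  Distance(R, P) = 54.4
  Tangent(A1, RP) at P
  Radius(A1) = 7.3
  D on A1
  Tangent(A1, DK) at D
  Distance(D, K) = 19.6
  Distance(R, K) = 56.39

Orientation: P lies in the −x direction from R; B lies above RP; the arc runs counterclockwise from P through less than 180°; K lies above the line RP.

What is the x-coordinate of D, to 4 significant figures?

-47.14

R is at the origin; RP is horizontal with |RP| = 54.4 and P on the −x side, so P = (-54.40, 0.000). A1 meets RP tangentially, so BP is at right angles to RP, so B = P + (0, 7.3) = (-54.40, 7.300). Since BD ⟂ DK (tangency), |BK| = √(7.3² + 19.6²) = 20.92 regardless of where D sits on A1. So K lies on both circle(R, 56.39) and circle(B, 20.92); the above-RP intersection is K = (-49.20, 27.56). D is the foot of the tangent from K: D = (-47.14, 8.066).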